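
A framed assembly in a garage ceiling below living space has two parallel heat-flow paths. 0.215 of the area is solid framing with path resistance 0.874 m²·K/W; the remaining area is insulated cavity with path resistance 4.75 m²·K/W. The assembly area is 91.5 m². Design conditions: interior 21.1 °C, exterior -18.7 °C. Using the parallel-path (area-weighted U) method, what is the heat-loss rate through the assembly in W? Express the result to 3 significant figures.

U_eff = 0.785/4.75 + 0.215/0.874 = 0.1653 + 0.246 = 0.4113
R_eff = 1/U_eff = 2.432 m²·K/W
Q = 91.5 × (21.1 − (-18.7)) / 2.432 = 1498 W

1500 W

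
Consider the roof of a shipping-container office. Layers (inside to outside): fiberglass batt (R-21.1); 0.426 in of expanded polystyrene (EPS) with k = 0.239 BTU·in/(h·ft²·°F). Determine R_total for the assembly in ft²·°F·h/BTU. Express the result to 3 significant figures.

0.426/0.239 = 1.782
R_total = 21.1 + 1.782 = 22.88 ft²·°F·h/BTU

22.9 ft²·°F·h/BTU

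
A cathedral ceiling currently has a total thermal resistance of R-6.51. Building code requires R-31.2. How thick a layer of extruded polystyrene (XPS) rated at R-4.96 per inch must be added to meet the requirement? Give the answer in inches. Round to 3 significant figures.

4.98 in

ΔR = 31.2 − 6.51 = 24.69 ft²·°F·h/BTU
L = ΔR / (R/in) = 24.69/4.96 = 4.978 in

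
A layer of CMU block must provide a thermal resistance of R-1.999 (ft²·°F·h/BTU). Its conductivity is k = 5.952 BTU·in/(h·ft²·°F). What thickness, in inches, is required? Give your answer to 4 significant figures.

L = R × k = 1.999 × 5.952 = 11.898 in

11.90 in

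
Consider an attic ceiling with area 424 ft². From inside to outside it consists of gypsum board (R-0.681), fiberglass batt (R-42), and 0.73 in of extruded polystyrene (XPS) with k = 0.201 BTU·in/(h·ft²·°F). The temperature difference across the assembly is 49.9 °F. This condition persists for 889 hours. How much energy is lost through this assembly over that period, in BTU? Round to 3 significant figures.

406000 BTU

0.73/0.201 = 3.632
R_total = 0.681 + 42 + 3.632 = 46.31 ft²·°F·h/BTU
Q = 424 × 49.9 / 46.31 = 456.8 BTU/h
E = 456.8 × 889 = 406100 BTU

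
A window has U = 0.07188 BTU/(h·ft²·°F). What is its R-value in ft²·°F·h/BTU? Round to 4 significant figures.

13.91 ft²·°F·h/BTU

R = 1/U = 1/0.07188 = 13.912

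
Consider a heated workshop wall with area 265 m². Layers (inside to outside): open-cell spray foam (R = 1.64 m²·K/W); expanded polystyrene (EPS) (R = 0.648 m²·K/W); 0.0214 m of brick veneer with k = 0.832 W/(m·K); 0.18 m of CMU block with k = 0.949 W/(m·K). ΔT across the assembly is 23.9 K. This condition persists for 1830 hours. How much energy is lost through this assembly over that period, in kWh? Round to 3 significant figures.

0.0214/0.832 = 0.02572
0.18/0.949 = 0.1897
R_total = 1.64 + 0.648 + 0.02572 + 0.1897 = 2.503 m²·K/W
Q = 265 × 23.9 / 2.503 = 2530 W
E = 2530 W × 1830 h / 1000 = 4630 kWh

4630 kWh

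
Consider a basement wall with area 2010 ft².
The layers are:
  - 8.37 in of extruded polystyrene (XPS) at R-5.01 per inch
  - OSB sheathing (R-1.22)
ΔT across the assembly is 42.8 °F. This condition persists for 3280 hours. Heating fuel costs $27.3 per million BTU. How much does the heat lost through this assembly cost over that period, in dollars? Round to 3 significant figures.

8.37 × 5.01 = 41.93
R_total = 41.93 + 1.22 = 43.15 ft²·°F·h/BTU
Q = 2010 × 42.8 / 43.15 = 1994 BTU/h
E = 1994 × 3280 = 6539000 BTU
Cost = 6539000/10⁶ × 27.3 = $178.5

179 dollars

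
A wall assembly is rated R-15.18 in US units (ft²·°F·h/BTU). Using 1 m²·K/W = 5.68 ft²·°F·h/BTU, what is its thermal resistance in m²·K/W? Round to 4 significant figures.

R_SI = 15.18/5.68 = 2.6725

2.673 m²·K/W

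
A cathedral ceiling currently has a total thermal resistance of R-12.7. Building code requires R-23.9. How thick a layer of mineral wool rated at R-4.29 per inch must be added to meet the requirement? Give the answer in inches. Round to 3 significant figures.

ΔR = 23.9 − 12.7 = 11.2 ft²·°F·h/BTU
L = ΔR / (R/in) = 11.2/4.29 = 2.611 in

2.61 in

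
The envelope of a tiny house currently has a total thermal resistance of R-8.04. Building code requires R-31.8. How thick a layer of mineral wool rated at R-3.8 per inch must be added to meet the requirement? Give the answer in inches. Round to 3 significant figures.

ΔR = 31.8 − 8.04 = 23.76 ft²·°F·h/BTU
L = ΔR / (R/in) = 23.76/3.8 = 6.253 in

6.25 in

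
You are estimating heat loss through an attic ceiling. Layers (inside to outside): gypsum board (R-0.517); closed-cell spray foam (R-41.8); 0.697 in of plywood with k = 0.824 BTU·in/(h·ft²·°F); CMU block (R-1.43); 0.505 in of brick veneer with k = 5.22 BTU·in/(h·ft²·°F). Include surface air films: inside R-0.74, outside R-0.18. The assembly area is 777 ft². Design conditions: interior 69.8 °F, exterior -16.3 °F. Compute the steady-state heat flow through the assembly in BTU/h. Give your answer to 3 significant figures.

0.697/0.824 = 0.8459
0.505/5.22 = 0.09674
R_total = 0.74 + 0.517 + 41.8 + 0.8459 + 1.43 + 0.09674 + 0.18 = 45.61 ft²·°F·h/BTU
Q = A·ΔT/R = 777 × (69.8 − (-16.3)) / 45.61 = 1467 BTU/h

1470 BTU/h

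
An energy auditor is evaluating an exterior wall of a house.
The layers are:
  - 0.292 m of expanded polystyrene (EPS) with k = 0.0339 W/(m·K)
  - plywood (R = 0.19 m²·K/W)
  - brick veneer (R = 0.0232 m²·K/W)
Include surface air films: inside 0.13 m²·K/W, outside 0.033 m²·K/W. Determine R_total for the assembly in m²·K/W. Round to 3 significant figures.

8.99 m²·K/W

0.292/0.0339 = 8.614
R_total = 0.13 + 8.614 + 0.19 + 0.0232 + 0.033 = 8.99 m²·K/W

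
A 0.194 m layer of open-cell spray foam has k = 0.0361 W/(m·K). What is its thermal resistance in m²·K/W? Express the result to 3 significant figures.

R = L/k = 0.194/0.0361 = 5.374 m²·K/W

5.37 m²·K/W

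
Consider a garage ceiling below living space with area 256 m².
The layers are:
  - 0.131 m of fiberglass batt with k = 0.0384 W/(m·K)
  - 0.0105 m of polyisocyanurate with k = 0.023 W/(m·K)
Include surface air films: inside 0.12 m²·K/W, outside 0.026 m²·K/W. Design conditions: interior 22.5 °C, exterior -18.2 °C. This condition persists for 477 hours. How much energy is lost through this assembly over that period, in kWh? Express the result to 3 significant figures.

0.131/0.0384 = 3.411
0.0105/0.023 = 0.4565
R_total = 0.12 + 3.411 + 0.4565 + 0.026 = 4.014 m²·K/W
Q = 256 × (22.5 − (-18.2)) / 4.014 = 2596 W
E = 2596 W × 477 h / 1000 = 1238 kWh

1240 kWh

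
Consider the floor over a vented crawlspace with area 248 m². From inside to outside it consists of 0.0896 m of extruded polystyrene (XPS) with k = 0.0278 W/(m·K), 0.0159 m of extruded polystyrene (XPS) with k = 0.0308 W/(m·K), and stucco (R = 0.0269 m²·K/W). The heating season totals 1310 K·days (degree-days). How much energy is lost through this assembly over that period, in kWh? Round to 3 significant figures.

0.0896/0.0278 = 3.223
0.0159/0.0308 = 0.5162
R_total = 3.223 + 0.5162 + 0.0269 = 3.766 m²·K/W
E = A × HDD × 24 / R / 1000 = 248 × 1310 × 24 / 3.766 / 1000 = 2070 kWh

2070 kWh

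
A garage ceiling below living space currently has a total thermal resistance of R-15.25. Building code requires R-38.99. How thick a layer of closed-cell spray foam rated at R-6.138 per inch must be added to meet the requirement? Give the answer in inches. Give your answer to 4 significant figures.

3.868 in

ΔR = 38.99 − 15.25 = 23.74 ft²·°F·h/BTU
L = ΔR / (R/in) = 23.74/6.138 = 3.8677 in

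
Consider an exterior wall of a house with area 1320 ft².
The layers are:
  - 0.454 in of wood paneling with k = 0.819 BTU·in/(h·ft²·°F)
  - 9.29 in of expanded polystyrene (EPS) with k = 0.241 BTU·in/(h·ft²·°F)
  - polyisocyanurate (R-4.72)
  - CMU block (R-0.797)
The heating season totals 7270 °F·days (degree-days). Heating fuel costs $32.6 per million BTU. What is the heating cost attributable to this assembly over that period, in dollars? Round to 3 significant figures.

168 dollars

0.454/0.819 = 0.5543
9.29/0.241 = 38.55
R_total = 0.5543 + 38.55 + 4.72 + 0.797 = 44.62 ft²·°F·h/BTU
E = A × HDD × 24 / R = 1320 × 7270 × 24 / 44.62 = 5162000 BTU
Cost = 5162000/10⁶ × 32.6 = $168.3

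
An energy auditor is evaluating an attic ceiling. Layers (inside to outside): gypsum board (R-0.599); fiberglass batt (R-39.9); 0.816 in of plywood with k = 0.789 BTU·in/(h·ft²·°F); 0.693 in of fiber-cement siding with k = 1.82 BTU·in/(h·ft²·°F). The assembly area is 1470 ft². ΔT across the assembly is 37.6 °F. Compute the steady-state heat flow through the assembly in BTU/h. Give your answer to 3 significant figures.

0.816/0.789 = 1.034
0.693/1.82 = 0.3808
R_total = 0.599 + 39.9 + 1.034 + 0.3808 = 41.91 ft²·°F·h/BTU
Q = A·ΔT/R = 1470 × 37.6 / 41.91 = 1319 BTU/h

1320 BTU/h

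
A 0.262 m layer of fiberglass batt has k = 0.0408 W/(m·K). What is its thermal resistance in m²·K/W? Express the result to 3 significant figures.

R = L/k = 0.262/0.0408 = 6.422 m²·K/W

6.42 m²·K/W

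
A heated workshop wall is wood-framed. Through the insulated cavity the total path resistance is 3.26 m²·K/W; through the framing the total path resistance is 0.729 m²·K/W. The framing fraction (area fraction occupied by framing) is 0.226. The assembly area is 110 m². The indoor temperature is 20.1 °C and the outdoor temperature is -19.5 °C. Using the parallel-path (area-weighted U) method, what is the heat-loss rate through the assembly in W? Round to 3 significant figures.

U_eff = 0.774/3.26 + 0.226/0.729 = 0.2374 + 0.31 = 0.5474
R_eff = 1/U_eff = 1.827 m²·K/W
Q = 110 × (20.1 − (-19.5)) / 1.827 = 2385 W

2380 W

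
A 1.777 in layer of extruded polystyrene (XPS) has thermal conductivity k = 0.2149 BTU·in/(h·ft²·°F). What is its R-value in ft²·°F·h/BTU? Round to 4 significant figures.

R = L/k = 1.777/0.2149 = 8.269 ft²·°F·h/BTU

8.269 ft²·°F·h/BTU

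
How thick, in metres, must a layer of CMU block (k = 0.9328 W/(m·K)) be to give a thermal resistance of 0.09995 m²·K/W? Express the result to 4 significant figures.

0.09323 m

L = R·k = 0.09995 × 0.9328 = 0.093233 m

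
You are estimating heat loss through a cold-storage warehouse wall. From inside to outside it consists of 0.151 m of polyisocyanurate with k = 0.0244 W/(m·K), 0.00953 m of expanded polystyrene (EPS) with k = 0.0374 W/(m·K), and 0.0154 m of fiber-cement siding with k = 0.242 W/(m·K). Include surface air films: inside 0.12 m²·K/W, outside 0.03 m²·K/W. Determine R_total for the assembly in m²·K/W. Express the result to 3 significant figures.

0.151/0.0244 = 6.189
0.00953/0.0374 = 0.2548
0.0154/0.242 = 0.06364
R_total = 0.12 + 6.189 + 0.2548 + 0.06364 + 0.03 = 6.657 m²·K/W

6.66 m²·K/W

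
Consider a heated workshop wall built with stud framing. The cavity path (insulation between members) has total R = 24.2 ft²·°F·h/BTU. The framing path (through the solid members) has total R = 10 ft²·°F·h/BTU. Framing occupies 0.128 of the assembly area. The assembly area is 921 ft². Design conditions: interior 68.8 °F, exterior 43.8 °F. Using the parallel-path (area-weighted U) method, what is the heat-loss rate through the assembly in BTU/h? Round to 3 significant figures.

1120 BTU/h

U_eff = 0.872/24.2 + 0.128/10 = 0.03603 + 0.0128 = 0.04883
R_eff = 1/U_eff = 20.48 ft²·°F·h/BTU
Q = 921 × (68.8 − 43.8) / 20.48 = 1124 BTU/h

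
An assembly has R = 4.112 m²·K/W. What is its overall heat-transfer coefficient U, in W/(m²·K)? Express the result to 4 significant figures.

0.2432 W/(m²·K)

U = 1/R = 1/4.112 = 0.24319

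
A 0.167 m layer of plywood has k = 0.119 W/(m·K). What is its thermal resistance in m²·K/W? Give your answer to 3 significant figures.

R = L/k = 0.167/0.119 = 1.403 m²·K/W

1.40 m²·K/W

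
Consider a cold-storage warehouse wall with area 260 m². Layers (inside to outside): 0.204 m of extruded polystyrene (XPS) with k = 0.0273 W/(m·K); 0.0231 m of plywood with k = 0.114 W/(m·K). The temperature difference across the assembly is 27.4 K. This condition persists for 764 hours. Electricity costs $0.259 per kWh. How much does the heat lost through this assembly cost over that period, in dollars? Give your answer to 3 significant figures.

0.204/0.0273 = 7.473
0.0231/0.114 = 0.2026
R_total = 7.473 + 0.2026 = 7.675 m²·K/W
Q = 260 × 27.4 / 7.675 = 928.2 W
E = 928.2 W × 764 h / 1000 = 709.1 kWh
Cost = 709.1 × 0.259 = $183.7

184 dollars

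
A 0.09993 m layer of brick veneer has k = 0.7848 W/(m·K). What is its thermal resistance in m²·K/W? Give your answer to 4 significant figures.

0.1273 m²·K/W

R = L/k = 0.09993/0.7848 = 0.12733 m²·K/W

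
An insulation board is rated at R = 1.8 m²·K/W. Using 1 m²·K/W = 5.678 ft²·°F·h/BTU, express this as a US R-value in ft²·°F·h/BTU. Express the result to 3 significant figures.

R_US = 1.8 × 5.678 = 10.22

10.2 ft²·°F·h/BTU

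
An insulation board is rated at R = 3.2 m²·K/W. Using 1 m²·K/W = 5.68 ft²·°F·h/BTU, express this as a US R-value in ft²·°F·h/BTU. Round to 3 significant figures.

18.2 ft²·°F·h/BTU

R_US = 3.2 × 5.68 = 18.18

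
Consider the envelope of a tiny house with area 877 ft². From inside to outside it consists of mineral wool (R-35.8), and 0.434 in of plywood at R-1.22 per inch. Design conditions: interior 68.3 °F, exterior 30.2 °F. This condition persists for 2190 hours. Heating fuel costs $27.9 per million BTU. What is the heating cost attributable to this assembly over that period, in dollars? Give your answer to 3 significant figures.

0.434 × 1.22 = 0.5295
R_total = 35.8 + 0.5295 = 36.33 ft²·°F·h/BTU
Q = 877 × (68.3 − 30.2) / 36.33 = 919.7 BTU/h
E = 919.7 × 2190 = 2014000 BTU
Cost = 2014000/10⁶ × 27.9 = $56.2

56.2 dollars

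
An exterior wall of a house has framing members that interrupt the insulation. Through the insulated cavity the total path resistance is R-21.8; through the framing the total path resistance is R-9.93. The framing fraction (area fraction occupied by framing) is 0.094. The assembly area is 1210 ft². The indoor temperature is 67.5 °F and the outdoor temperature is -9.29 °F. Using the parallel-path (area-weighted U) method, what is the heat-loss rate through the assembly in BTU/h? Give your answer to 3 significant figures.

4740 BTU/h

U_eff = 0.906/21.8 + 0.094/9.93 = 0.04156 + 0.009466 = 0.05103
R_eff = 1/U_eff = 19.6 ft²·°F·h/BTU
Q = 1210 × (67.5 − (-9.29)) / 19.6 = 4741 BTU/h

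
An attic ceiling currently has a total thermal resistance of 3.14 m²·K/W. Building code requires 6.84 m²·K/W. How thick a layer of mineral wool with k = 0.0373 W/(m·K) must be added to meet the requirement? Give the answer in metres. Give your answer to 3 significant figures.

ΔR = 6.84 − 3.14 = 3.7 m²·K/W
L = ΔR × k = 3.7 × 0.0373 = 0.138 m

0.138 m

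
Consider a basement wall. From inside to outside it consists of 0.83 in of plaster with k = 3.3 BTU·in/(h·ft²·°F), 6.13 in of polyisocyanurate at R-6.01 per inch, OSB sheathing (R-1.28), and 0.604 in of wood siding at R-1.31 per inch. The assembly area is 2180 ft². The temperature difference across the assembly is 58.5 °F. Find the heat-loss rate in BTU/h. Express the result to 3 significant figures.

0.83/3.3 = 0.2515
6.13 × 6.01 = 36.84
0.604 × 1.31 = 0.7912
R_total = 0.2515 + 36.84 + 1.28 + 0.7912 = 39.16 ft²·°F·h/BTU
Q = A·ΔT/R = 2180 × 58.5 / 39.16 = 3256 BTU/h

3260 BTU/h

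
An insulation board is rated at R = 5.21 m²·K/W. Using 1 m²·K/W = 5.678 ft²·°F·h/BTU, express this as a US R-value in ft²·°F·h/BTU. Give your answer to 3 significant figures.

29.6 ft²·°F·h/BTU

R_US = 5.21 × 5.678 = 29.58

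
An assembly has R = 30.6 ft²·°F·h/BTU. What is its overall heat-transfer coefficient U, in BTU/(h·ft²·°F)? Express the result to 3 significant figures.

0.0327 BTU/(h·ft²·°F)

U = 1/R = 1/30.6 = 0.03268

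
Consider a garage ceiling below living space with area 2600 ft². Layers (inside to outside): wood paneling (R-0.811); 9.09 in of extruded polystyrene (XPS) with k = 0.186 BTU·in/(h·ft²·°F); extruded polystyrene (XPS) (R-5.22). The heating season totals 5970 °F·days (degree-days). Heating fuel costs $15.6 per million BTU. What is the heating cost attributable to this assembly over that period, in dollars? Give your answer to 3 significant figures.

106 dollars

9.09/0.186 = 48.87
R_total = 0.811 + 48.87 + 5.22 = 54.9 ft²·°F·h/BTU
E = A × HDD × 24 / R = 2600 × 5970 × 24 / 54.9 = 6785000 BTU
Cost = 6785000/10⁶ × 15.6 = $105.9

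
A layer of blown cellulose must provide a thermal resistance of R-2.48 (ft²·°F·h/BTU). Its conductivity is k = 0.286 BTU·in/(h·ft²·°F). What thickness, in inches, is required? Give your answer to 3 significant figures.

0.709 in

L = R × k = 2.48 × 0.286 = 0.7093 in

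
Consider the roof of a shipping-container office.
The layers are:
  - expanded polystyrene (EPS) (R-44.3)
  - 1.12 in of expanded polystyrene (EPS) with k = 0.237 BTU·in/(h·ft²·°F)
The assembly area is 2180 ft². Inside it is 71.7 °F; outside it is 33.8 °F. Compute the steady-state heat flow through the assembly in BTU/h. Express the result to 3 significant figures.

1690 BTU/h

1.12/0.237 = 4.726
R_total = 44.3 + 4.726 = 49.03 ft²·°F·h/BTU
Q = A·ΔT/R = 2180 × (71.7 − 33.8) / 49.03 = 1685 BTU/h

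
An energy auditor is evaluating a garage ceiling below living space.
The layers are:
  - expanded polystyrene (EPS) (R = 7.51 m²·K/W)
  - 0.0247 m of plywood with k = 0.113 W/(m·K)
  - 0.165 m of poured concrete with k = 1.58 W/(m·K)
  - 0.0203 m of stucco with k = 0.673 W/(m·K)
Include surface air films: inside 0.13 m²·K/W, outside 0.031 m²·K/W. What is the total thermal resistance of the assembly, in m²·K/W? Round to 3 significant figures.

8.02 m²·K/W

0.0247/0.113 = 0.2186
0.165/1.58 = 0.1044
0.0203/0.673 = 0.03016
R_total = 0.13 + 7.51 + 0.2186 + 0.1044 + 0.03016 + 0.031 = 8.024 m²·K/W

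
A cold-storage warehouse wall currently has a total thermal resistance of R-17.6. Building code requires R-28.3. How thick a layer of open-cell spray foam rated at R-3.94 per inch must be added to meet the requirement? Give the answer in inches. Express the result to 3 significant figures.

2.72 in

ΔR = 28.3 − 17.6 = 10.7 ft²·°F·h/BTU
L = ΔR / (R/in) = 10.7/3.94 = 2.716 in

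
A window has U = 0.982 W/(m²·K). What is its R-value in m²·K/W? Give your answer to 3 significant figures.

R = 1/U = 1/0.982 = 1.018

1.02 m²·K/W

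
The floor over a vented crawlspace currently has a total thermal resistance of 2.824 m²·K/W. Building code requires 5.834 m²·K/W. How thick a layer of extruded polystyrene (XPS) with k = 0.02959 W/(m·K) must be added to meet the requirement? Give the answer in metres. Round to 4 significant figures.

ΔR = 5.834 − 2.824 = 3.01 m²·K/W
L = ΔR × k = 3.01 × 0.02959 = 0.089066 m

0.08907 m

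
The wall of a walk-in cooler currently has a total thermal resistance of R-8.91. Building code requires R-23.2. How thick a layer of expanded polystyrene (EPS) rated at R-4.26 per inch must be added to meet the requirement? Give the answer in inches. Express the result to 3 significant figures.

3.35 in

ΔR = 23.2 − 8.91 = 14.29 ft²·°F·h/BTU
L = ΔR / (R/in) = 14.29/4.26 = 3.354 in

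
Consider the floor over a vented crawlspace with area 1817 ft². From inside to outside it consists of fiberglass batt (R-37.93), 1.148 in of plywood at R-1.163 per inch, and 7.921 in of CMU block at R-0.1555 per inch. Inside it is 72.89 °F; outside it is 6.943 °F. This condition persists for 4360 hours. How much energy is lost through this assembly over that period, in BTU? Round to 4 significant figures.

1.148 × 1.163 = 1.3351
7.921 × 0.1555 = 1.2317
R_total = 37.93 + 1.3351 + 1.2317 = 40.497 ft²·°F·h/BTU
Q = 1817 × (72.89 − 6.943) / 40.497 = 2958.9 BTU/h
E = 2958.9 × 4360 = 12901000 BTU

12900000 BTU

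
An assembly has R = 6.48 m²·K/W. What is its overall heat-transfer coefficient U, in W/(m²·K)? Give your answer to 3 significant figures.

0.154 W/(m²·K)

U = 1/R = 1/6.48 = 0.1543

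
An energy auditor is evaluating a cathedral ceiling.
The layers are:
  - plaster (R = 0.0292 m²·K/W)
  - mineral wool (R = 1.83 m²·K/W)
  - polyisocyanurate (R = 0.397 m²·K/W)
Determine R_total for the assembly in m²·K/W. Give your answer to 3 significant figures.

R_total = 0.0292 + 1.83 + 0.397 = 2.256 m²·K/W

2.26 m²·K/W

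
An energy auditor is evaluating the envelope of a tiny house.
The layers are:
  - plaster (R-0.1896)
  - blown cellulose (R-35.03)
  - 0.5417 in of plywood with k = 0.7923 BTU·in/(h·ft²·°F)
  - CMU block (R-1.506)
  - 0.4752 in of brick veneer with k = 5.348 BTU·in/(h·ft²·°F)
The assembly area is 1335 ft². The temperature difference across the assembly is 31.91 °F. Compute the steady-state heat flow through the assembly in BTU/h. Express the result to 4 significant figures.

0.5417/0.7923 = 0.68371
0.4752/5.348 = 0.088856
R_total = 0.1896 + 35.03 + 0.68371 + 1.506 + 0.088856 = 37.498 ft²·°F·h/BTU
Q = A·ΔT/R = 1335 × 31.91 / 37.498 = 1136.1 BTU/h

1136 BTU/h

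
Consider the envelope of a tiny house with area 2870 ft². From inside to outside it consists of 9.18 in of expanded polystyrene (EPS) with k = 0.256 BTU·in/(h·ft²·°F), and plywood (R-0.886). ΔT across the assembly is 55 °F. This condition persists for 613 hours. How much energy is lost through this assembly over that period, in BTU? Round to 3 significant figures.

9.18/0.256 = 35.86
R_total = 35.86 + 0.886 = 36.75 ft²·°F·h/BTU
Q = 2870 × 55 / 36.75 = 4296 BTU/h
E = 4296 × 613 = 2633000 BTU

2630000 BTU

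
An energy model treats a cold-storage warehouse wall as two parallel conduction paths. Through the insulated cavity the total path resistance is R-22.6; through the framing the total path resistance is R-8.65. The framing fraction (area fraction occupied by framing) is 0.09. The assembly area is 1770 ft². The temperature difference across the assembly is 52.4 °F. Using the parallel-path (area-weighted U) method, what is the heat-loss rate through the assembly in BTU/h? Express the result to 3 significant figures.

U_eff = 0.91/22.6 + 0.09/8.65 = 0.04027 + 0.0104 = 0.05067
R_eff = 1/U_eff = 19.74 ft²·°F·h/BTU
Q = 1770 × 52.4 / 19.74 = 4700 BTU/h

4700 BTU/h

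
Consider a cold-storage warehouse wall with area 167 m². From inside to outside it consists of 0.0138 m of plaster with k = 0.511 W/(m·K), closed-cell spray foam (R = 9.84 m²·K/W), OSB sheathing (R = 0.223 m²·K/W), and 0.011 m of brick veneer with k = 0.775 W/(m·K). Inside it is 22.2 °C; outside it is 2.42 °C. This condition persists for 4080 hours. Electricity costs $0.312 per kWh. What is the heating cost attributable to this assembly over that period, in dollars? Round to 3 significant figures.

0.0138/0.511 = 0.02701
0.011/0.775 = 0.01419
R_total = 0.02701 + 9.84 + 0.223 + 0.01419 = 10.1 m²·K/W
Q = 167 × (22.2 − 2.42) / 10.1 = 326.9 W
E = 326.9 W × 4080 h / 1000 = 1334 kWh
Cost = 1334 × 0.312 = $416.2

416 dollars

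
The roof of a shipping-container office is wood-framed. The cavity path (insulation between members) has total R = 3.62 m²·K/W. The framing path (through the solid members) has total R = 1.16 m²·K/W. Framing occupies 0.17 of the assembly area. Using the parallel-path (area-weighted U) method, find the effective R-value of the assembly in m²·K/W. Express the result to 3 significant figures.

2.66 m²·K/W

U_eff = 0.83/3.62 + 0.17/1.16 = 0.2293 + 0.1466 = 0.3758
R_eff = 1/U_eff = 2.661 m²·K/W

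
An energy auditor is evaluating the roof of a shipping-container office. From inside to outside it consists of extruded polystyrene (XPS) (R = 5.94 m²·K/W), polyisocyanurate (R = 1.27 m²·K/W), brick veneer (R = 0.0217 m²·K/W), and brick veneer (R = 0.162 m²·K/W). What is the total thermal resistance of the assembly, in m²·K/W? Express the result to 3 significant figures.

R_total = 5.94 + 1.27 + 0.0217 + 0.162 = 7.394 m²·K/W

7.39 m²·K/W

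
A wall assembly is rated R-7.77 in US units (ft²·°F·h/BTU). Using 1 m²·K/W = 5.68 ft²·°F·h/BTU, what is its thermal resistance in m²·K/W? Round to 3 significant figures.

R_SI = 7.77/5.68 = 1.368

1.37 m²·K/W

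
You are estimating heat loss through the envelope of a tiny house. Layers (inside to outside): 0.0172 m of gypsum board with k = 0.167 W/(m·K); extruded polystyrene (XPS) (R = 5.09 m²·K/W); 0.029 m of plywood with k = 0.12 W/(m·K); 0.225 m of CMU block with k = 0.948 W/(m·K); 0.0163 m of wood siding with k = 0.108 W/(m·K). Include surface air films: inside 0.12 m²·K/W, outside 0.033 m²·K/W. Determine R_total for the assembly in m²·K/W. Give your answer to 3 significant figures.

5.98 m²·K/W

0.0172/0.167 = 0.103
0.029/0.12 = 0.2417
0.225/0.948 = 0.2373
0.0163/0.108 = 0.1509
R_total = 0.12 + 0.103 + 5.09 + 0.2417 + 0.2373 + 0.1509 + 0.033 = 5.976 m²·K/W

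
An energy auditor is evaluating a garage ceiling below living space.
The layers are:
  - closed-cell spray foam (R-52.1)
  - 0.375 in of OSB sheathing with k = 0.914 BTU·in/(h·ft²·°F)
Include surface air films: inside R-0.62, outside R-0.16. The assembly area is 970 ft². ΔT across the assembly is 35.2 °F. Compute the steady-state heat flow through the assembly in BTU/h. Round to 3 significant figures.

0.375/0.914 = 0.4103
R_total = 0.62 + 52.1 + 0.4103 + 0.16 = 53.29 ft²·°F·h/BTU
Q = A·ΔT/R = 970 × 35.2 / 53.29 = 640.7 BTU/h

641 BTU/h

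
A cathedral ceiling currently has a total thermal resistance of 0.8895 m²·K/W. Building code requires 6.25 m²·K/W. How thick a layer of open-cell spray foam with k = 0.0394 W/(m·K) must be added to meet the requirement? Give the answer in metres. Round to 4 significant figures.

0.2112 m

ΔR = 6.25 − 0.8895 = 5.3605 m²·K/W
L = ΔR × k = 5.3605 × 0.0394 = 0.2112 m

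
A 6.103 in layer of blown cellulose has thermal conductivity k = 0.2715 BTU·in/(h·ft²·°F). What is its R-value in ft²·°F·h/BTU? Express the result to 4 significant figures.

22.48 ft²·°F·h/BTU

R = L/k = 6.103/0.2715 = 22.479 ft²·°F·h/BTU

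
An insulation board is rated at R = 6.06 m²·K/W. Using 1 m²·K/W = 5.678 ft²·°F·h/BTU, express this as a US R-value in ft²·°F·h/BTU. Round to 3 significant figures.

R_US = 6.06 × 5.678 = 34.41

34.4 ft²·°F·h/BTU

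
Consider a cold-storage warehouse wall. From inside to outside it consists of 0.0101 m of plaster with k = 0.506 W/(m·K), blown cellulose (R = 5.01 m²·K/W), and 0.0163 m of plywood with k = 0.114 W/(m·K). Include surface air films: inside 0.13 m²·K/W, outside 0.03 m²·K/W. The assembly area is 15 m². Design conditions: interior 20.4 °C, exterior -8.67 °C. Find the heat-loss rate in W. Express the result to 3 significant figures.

81.8 W

0.0101/0.506 = 0.01996
0.0163/0.114 = 0.143
R_total = 0.13 + 0.01996 + 5.01 + 0.143 + 0.03 = 5.333 m²·K/W
Q = A·ΔT/R = 15 × (20.4 − (-8.67)) / 5.333 = 81.77 W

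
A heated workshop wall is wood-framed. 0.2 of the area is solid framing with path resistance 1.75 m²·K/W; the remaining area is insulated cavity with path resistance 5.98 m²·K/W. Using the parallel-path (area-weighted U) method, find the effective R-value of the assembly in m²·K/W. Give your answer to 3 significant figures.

U_eff = 0.8/5.98 + 0.2/1.75 = 0.1338 + 0.1143 = 0.2481
R_eff = 1/U_eff = 4.031 m²·K/W

4.03 m²·K/W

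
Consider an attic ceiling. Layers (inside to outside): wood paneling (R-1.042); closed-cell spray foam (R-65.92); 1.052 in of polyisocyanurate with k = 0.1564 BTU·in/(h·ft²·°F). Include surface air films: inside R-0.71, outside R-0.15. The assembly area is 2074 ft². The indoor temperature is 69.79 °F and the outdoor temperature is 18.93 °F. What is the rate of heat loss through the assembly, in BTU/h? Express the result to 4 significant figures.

1.052/0.1564 = 6.7263
R_total = 0.71 + 1.042 + 65.92 + 6.7263 + 0.15 = 74.548 ft²·°F·h/BTU
Q = A·ΔT/R = 2074 × (69.79 − 18.93) / 74.548 = 1415 BTU/h

1415 BTU/h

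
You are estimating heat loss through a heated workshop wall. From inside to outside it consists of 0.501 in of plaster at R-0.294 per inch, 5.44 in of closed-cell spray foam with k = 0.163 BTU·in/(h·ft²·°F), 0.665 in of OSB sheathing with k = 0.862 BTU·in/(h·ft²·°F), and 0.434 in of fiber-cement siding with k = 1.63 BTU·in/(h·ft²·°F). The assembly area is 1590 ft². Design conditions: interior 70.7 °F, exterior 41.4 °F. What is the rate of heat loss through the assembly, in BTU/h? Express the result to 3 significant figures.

1350 BTU/h

0.501 × 0.294 = 0.1473
5.44/0.163 = 33.37
0.665/0.862 = 0.7715
0.434/1.63 = 0.2663
R_total = 0.1473 + 33.37 + 0.7715 + 0.2663 = 34.56 ft²·°F·h/BTU
Q = A·ΔT/R = 1590 × (70.7 − 41.4) / 34.56 = 1348 BTU/h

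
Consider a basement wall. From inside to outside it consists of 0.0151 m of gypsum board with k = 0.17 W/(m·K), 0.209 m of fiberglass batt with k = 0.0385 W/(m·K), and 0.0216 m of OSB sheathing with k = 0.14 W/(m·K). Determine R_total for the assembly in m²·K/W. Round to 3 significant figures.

0.0151/0.17 = 0.08882
0.209/0.0385 = 5.429
0.0216/0.14 = 0.1543
R_total = 0.08882 + 5.429 + 0.1543 = 5.672 m²·K/W

5.67 m²·K/W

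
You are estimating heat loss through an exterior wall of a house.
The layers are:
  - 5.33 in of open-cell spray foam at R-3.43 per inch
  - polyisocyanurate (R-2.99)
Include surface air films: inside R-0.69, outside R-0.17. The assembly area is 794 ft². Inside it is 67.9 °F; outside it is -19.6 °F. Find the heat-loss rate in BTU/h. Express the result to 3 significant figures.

5.33 × 3.43 = 18.28
R_total = 0.69 + 18.28 + 2.99 + 0.17 = 22.13 ft²·°F·h/BTU
Q = A·ΔT/R = 794 × (67.9 − (-19.6)) / 22.13 = 3139 BTU/h

3140 BTU/h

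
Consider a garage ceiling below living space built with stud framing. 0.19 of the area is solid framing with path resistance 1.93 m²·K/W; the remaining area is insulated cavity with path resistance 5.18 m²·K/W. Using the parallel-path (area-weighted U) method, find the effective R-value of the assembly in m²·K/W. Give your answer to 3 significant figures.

3.92 m²·K/W

U_eff = 0.81/5.18 + 0.19/1.93 = 0.1564 + 0.09845 = 0.2548
R_eff = 1/U_eff = 3.924 m²·K/W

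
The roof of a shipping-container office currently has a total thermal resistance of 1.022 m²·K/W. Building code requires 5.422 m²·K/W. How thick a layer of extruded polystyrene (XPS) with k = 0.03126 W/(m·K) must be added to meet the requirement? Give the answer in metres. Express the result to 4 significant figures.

ΔR = 5.422 − 1.022 = 4.4 m²·K/W
L = ΔR × k = 4.4 × 0.03126 = 0.13754 m

0.1375 m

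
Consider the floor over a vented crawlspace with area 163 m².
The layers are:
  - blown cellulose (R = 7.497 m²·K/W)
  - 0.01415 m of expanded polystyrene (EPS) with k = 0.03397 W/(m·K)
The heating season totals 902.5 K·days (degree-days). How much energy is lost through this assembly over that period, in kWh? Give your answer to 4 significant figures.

446.1 kWh

0.01415/0.03397 = 0.41654
R_total = 7.497 + 0.41654 = 7.9135 m²·K/W
E = A × HDD × 24 / R / 1000 = 163 × 902.5 × 24 / 7.9135 / 1000 = 446.14 kWh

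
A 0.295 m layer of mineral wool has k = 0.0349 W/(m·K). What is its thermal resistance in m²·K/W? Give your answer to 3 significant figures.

8.45 m²·K/W

R = L/k = 0.295/0.0349 = 8.453 m²·K/W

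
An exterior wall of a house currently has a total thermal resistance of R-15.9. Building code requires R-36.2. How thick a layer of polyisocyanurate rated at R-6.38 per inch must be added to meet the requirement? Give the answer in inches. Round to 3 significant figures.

ΔR = 36.2 − 15.9 = 20.3 ft²·°F·h/BTU
L = ΔR / (R/in) = 20.3/6.38 = 3.182 in

3.18 in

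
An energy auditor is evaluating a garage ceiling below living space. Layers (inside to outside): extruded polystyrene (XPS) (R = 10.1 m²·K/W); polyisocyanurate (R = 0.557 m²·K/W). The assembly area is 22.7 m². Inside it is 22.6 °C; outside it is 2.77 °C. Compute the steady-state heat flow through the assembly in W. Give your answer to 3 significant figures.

42.2 W

R_total = 10.1 + 0.557 = 10.66 m²·K/W
Q = A·ΔT/R = 22.7 × (22.6 − 2.77) / 10.66 = 42.24 W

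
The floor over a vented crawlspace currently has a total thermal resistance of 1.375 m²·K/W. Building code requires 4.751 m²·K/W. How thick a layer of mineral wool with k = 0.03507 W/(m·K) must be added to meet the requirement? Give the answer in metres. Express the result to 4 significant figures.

ΔR = 4.751 − 1.375 = 3.376 m²·K/W
L = ΔR × k = 3.376 × 0.03507 = 0.1184 m

0.1184 m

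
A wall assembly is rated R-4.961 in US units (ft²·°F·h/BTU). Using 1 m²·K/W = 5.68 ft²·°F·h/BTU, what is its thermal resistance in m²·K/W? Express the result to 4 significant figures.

0.8734 m²·K/W

R_SI = 4.961/5.68 = 0.87342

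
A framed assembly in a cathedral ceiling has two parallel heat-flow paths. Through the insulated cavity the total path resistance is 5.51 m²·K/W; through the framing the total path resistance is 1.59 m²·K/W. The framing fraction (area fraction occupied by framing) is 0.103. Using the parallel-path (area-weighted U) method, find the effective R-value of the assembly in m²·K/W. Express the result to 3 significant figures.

U_eff = 0.897/5.51 + 0.103/1.59 = 0.1628 + 0.06478 = 0.2276
R_eff = 1/U_eff = 4.394 m²·K/W

4.39 m²·K/W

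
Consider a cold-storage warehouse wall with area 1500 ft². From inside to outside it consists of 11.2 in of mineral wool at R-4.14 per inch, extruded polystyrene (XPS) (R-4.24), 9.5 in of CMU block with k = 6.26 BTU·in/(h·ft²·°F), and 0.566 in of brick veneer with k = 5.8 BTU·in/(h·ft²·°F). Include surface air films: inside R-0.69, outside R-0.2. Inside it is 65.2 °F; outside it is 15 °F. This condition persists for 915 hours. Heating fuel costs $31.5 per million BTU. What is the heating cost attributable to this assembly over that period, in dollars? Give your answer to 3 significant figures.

11.2 × 4.14 = 46.37
9.5/6.26 = 1.518
0.566/5.8 = 0.09759
R_total = 0.69 + 46.37 + 4.24 + 1.518 + 0.09759 + 0.2 = 53.11 ft²·°F·h/BTU
Q = 1500 × (65.2 − 15) / 53.11 = 1418 BTU/h
E = 1418 × 915 = 1297000 BTU
Cost = 1297000/10⁶ × 31.5 = $40.86

40.9 dollars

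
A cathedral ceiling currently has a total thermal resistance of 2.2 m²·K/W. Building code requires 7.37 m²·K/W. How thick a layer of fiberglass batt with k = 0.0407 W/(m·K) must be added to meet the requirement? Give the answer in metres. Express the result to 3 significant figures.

0.210 m

ΔR = 7.37 − 2.2 = 5.17 m²·K/W
L = ΔR × k = 5.17 × 0.0407 = 0.2104 m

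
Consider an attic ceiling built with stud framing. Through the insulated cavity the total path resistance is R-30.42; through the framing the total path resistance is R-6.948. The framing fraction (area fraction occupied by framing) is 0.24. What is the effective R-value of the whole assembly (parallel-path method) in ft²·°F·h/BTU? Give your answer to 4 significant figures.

16.80 ft²·°F·h/BTU

U_eff = 0.76/30.42 + 0.24/6.948 = 0.024984 + 0.034542 = 0.059526
R_eff = 1/U_eff = 16.799 ft²·°F·h/BTU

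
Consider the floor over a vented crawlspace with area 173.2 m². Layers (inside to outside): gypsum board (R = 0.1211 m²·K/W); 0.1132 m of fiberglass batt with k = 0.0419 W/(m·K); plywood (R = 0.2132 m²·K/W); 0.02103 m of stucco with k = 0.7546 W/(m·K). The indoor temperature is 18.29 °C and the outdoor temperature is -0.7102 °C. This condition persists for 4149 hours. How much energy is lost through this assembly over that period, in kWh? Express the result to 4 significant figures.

4456 kWh

0.1132/0.0419 = 2.7017
0.02103/0.7546 = 0.027869
R_total = 0.1211 + 2.7017 + 0.2132 + 0.027869 = 3.0638 m²·K/W
Q = 173.2 × (18.29 − (-0.7102)) / 3.0638 = 1074.1 W
E = 1074.1 W × 4149 h / 1000 = 4456.4 kWh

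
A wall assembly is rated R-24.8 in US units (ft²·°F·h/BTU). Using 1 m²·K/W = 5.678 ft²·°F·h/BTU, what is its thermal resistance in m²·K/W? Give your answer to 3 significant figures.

R_SI = 24.8/5.678 = 4.368

4.37 m²·K/W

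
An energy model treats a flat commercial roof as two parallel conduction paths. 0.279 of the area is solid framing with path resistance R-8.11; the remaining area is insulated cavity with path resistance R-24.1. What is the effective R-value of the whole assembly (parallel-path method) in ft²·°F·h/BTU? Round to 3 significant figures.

U_eff = 0.721/24.1 + 0.279/8.11 = 0.02992 + 0.0344 = 0.06432
R_eff = 1/U_eff = 15.55 ft²·°F·h/BTU

15.5 ft²·°F·h/BTU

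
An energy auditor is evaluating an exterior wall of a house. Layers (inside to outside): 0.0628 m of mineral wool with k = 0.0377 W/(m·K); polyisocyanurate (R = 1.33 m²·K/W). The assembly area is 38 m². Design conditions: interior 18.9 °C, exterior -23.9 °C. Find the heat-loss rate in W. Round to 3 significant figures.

543 W

0.0628/0.0377 = 1.666
R_total = 1.666 + 1.33 = 2.996 m²·K/W
Q = A·ΔT/R = 38 × (18.9 − (-23.9)) / 2.996 = 542.9 W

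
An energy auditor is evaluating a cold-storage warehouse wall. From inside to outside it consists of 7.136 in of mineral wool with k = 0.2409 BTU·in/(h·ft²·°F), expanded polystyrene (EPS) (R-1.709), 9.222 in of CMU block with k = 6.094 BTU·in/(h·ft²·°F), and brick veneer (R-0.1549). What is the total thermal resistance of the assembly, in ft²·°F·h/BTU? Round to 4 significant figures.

33.00 ft²·°F·h/BTU

7.136/0.2409 = 29.622
9.222/6.094 = 1.5133
R_total = 29.622 + 1.709 + 1.5133 + 0.1549 = 32.999 ft²·°F·h/BTU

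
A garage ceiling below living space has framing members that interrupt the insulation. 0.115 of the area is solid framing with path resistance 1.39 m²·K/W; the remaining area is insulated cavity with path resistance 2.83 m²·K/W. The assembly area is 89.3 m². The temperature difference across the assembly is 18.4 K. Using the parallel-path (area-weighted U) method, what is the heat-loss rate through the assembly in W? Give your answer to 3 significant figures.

U_eff = 0.885/2.83 + 0.115/1.39 = 0.3127 + 0.08273 = 0.3955
R_eff = 1/U_eff = 2.529 m²·K/W
Q = 89.3 × 18.4 / 2.529 = 649.8 W

650 W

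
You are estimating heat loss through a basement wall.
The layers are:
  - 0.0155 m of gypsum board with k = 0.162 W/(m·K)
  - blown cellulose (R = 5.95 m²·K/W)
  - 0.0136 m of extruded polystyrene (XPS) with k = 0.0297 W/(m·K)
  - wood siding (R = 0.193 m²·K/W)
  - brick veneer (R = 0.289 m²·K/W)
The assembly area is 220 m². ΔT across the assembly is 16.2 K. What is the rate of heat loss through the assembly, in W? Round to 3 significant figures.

0.0155/0.162 = 0.09568
0.0136/0.0297 = 0.4579
R_total = 0.09568 + 5.95 + 0.4579 + 0.193 + 0.289 = 6.986 m²·K/W
Q = A·ΔT/R = 220 × 16.2 / 6.986 = 510.2 W

510 W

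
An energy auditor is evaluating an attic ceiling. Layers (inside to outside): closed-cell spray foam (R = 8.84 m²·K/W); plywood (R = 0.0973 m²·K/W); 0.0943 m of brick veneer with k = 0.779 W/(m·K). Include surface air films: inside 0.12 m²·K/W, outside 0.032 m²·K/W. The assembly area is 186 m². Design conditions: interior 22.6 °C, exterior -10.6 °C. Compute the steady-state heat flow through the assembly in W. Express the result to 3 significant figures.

670 W

0.0943/0.779 = 0.1211
R_total = 0.12 + 8.84 + 0.0973 + 0.1211 + 0.032 = 9.21 m²·K/W
Q = A·ΔT/R = 186 × (22.6 − (-10.6)) / 9.21 = 670.5 W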